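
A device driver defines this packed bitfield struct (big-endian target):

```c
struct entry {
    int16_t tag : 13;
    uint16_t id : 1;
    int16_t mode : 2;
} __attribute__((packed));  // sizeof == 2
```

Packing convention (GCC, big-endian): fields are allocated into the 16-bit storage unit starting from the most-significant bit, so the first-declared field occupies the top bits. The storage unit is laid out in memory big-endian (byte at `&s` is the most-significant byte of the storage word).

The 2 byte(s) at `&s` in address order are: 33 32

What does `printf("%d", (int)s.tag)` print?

1638

[0]=0x33 [1]=0x32 (big-endian) → word 0x3332
tag:13 @ bit 3 → (0x3332>>3)&0x1fff = 0x666  ←
id:1 @ bit 2 → (0x3332>>2)&0x1 = 0x0
mode:2 @ bit 0 → (0x3332>>0)&0x3 = 0x2
tag signed 13b, MSB=0: value = 1638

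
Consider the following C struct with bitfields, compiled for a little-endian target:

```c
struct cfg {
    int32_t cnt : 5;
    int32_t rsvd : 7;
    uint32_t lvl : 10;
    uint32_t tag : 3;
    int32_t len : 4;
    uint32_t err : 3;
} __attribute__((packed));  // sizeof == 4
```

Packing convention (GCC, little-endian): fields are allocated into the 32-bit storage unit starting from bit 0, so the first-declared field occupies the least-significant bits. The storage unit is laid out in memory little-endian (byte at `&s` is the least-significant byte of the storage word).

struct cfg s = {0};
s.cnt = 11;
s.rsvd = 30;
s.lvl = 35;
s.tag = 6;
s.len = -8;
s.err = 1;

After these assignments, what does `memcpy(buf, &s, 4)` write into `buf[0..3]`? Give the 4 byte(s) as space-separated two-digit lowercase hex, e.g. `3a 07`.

cnt:5 = 11 → 0xb << 0 → word 0x0000000b
rsvd:7 = 30 → 0x1e << 5 → word 0x000003cb
lvl:10 = 35 → 0x23 << 12 → word 0x000233cb
tag:3 = 6 → 0x6 << 22 → word 0x018233cb
len:4 = -8 → 0x8 << 25 → word 0x118233cb
err:3 = 1 → 0x1 << 29 → word 0x318233cb
word = 0x318233cb → little-endian bytes:
  [0]=0xcb  [1]=0x33  [2]=0x82  [3]=0x31

cb 33 82 31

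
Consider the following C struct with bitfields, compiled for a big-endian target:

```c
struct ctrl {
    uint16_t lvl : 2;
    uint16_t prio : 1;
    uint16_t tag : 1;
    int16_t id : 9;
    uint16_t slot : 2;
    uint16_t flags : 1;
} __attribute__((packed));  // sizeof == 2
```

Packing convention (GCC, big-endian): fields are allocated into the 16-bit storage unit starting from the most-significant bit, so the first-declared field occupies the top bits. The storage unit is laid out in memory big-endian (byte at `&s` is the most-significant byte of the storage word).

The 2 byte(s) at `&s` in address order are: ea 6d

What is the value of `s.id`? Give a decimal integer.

-179

[0]=0xea [1]=0x6d (big-endian) → word 0xea6d
lvl [14+:2] = (word>>14) & 0x3 = 3
prio [13+:1] = (word>>13) & 0x1 = 1
tag [12+:1] = (word>>12) & 0x1 = 0
id [3+:9] = (word>>3) & 0x1ff = 333  ←
slot [1+:2] = (word>>1) & 0x3 = 2
flags [0+:1] = (word>>0) & 0x1 = 1
id signed 9b, MSB=1: 333 - 512 = -179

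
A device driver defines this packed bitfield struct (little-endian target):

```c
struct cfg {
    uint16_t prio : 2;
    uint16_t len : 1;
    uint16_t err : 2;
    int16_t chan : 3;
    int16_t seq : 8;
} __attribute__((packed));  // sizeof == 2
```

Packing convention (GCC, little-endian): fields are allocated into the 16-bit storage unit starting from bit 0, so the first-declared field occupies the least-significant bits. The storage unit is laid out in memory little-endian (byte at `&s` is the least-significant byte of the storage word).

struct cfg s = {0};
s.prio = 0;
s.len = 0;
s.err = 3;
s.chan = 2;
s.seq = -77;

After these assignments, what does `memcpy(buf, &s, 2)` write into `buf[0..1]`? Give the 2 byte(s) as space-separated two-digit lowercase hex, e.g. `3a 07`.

[0+:2] prio=0 & 0x3 = 0x0; word=0x0000
[2+:1] len=0 & 0x1 = 0x0; word=0x0000
[3+:2] err=3 & 0x3 = 0x3; word=0x0018
[5+:3] chan=2 & 0x7 = 0x2; word=0x0058
[8+:8] seq=-77 & 0xff = 0xb3; word=0xb358
word = 0xb358 → little-endian bytes:
  [0]=0x58  [1]=0xb3

58 b3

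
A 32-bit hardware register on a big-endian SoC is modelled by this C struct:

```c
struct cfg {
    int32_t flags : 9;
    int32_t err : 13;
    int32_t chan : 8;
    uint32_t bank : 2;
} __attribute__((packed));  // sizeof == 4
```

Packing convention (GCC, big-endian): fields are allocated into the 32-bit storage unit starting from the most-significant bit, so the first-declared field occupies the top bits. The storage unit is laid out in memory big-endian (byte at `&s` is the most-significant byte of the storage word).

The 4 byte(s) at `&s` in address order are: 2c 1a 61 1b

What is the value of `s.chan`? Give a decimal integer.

70

[0]=0x2c [1]=0x1a [2]=0x61 [3]=0x1b (big-endian) → word 0x2c1a611b
flags:9 @ bit 23 → (0x2c1a611b>>23)&0x1ff = 0x58
err:13 @ bit 10 → (0x2c1a611b>>10)&0x1fff = 0x698
chan:8 @ bit 2 → (0x2c1a611b>>2)&0xff = 0x46  ←
bank:2 @ bit 0 → (0x2c1a611b>>0)&0x3 = 0x3
chan signed 8b, MSB=0: value = 70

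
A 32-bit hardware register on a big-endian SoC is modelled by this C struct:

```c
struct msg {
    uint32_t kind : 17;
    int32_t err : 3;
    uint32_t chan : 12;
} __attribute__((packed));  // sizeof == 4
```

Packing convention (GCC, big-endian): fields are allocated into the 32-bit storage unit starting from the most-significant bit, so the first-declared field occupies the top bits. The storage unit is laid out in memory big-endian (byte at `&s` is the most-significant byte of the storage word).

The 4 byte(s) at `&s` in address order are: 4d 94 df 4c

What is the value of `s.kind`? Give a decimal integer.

[0]=0x4d [1]=0x94 [2]=0xdf [3]=0x4c (big-endian) → word 0x4d94df4c
kind:17 @ bit 15 → (0x4d94df4c>>15)&0x1ffff = 0x9b29  ←
err:3 @ bit 12 → (0x4d94df4c>>12)&0x7 = 0x5
chan:12 @ bit 0 → (0x4d94df4c>>0)&0xfff = 0xf4c

39721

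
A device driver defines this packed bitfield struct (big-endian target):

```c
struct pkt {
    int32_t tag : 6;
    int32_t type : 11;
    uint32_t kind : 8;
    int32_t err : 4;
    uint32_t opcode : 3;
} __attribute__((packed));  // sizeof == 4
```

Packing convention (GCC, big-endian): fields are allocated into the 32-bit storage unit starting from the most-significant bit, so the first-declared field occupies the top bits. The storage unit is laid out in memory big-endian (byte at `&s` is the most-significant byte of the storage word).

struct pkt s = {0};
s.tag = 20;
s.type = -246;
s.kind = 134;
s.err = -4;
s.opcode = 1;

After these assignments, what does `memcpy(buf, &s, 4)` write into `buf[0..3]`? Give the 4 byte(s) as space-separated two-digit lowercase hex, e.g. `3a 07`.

[26+:6] tag=20 & 0x3f = 0x14; word=0x50000000
[15+:11] type=-246 & 0x7ff = 0x70a; word=0x53850000
[7+:8] kind=134 & 0xff = 0x86; word=0x53854300
[3+:4] err=-4 & 0xf = 0xc; word=0x53854360
[0+:3] opcode=1 & 0x7 = 0x1; word=0x53854361
word = 0x53854361 → big-endian bytes:
  [0]=0x53  [1]=0x85  [2]=0x43  [3]=0x61

53 85 43 61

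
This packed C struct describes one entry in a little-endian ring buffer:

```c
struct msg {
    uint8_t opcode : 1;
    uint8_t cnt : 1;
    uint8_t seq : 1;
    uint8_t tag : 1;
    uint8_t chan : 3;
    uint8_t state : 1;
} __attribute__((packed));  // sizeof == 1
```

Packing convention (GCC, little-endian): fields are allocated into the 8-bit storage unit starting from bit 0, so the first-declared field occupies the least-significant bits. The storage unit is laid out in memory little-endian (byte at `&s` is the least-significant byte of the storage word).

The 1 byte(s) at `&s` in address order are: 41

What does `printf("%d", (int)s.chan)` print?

[0]=0x41 (little-endian) → word 0x41
opcode:1 @ bit 0 → (0x41>>0)&0x1 = 0x1
cnt:1 @ bit 1 → (0x41>>1)&0x1 = 0x0
seq:1 @ bit 2 → (0x41>>2)&0x1 = 0x0
tag:1 @ bit 3 → (0x41>>3)&0x1 = 0x0
chan:3 @ bit 4 → (0x41>>4)&0x7 = 0x4  ←
state:1 @ bit 7 → (0x41>>7)&0x1 = 0x0

4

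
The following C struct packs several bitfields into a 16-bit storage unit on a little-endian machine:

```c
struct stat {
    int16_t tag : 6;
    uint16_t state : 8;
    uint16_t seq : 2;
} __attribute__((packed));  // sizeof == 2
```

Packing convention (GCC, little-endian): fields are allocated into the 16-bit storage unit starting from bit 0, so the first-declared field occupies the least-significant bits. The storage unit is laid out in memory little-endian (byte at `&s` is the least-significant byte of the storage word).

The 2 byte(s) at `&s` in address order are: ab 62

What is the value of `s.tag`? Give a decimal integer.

[0]=0xab [1]=0x62 (little-endian) → word 0x62ab
tag [0+:6] = (word>>0) & 0x3f = 43  ←
state [6+:8] = (word>>6) & 0xff = 138
seq [14+:2] = (word>>14) & 0x3 = 1
tag signed 6b, MSB=1: 43 - 64 = -21

-21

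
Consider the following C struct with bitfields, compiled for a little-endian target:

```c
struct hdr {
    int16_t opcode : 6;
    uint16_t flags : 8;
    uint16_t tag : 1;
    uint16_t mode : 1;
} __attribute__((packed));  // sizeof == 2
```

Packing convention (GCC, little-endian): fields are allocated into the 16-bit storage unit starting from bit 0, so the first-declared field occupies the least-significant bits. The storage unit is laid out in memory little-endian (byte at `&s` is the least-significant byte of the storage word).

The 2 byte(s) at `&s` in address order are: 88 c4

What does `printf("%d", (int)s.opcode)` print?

8

[0]=0x88 [1]=0xc4 (little-endian) → word 0xc488
opcode [0+:6] = (word>>0) & 0x3f = 8  ←
flags [6+:8] = (word>>6) & 0xff = 18
tag [14+:1] = (word>>14) & 0x1 = 1
mode [15+:1] = (word>>15) & 0x1 = 1
opcode signed 6b, MSB=0: value = 8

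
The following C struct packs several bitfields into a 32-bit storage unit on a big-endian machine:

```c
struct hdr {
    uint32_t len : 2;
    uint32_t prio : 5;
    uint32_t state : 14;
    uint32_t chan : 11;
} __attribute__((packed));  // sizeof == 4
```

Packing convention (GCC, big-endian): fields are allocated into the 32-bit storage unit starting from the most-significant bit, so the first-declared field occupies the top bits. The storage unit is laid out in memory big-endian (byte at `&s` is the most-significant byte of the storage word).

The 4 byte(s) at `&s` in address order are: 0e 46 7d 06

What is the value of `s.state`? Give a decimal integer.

[0]=0x0e [1]=0x46 [2]=0x7d [3]=0x06 (big-endian) → word 0x0e467d06
len [30+:2] = (word>>30) & 0x3 = 0
prio [25+:5] = (word>>25) & 0x1f = 7
state [11+:14] = (word>>11) & 0x3fff = 2255  ←
chan [0+:11] = (word>>0) & 0x7ff = 1286

2255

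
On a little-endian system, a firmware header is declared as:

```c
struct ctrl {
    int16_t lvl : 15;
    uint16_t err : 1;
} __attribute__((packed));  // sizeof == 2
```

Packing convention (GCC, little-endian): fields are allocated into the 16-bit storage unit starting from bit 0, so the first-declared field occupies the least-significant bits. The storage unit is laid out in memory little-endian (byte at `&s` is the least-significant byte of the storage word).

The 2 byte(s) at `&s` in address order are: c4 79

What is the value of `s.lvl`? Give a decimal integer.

-1596

[0]=0xc4 [1]=0x79 (little-endian) → word 0x79c4
lvl [0+:15] = (word>>0) & 0x7fff = 31172  ←
err [15+:1] = (word>>15) & 0x1 = 0
lvl signed 15b, MSB=1: 31172 - 32768 = -1596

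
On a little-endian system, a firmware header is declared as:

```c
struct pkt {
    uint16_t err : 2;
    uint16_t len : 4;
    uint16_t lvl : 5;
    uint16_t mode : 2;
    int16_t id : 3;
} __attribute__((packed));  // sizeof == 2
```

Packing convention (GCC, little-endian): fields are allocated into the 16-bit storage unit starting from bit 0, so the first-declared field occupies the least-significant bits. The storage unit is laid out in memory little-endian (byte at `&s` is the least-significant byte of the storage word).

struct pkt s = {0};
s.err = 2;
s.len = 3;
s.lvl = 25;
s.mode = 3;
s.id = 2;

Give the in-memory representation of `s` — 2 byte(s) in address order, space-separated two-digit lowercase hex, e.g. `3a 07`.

err:2 = 2 → 0x2 << 0 → word 0x0002
len:4 = 3 → 0x3 << 2 → word 0x000e
lvl:5 = 25 → 0x19 << 6 → word 0x064e
mode:2 = 3 → 0x3 << 11 → word 0x1e4e
id:3 = 2 → 0x2 << 13 → word 0x5e4e
word = 0x5e4e → little-endian bytes:
  [0]=0x4e  [1]=0x5e

4e 5e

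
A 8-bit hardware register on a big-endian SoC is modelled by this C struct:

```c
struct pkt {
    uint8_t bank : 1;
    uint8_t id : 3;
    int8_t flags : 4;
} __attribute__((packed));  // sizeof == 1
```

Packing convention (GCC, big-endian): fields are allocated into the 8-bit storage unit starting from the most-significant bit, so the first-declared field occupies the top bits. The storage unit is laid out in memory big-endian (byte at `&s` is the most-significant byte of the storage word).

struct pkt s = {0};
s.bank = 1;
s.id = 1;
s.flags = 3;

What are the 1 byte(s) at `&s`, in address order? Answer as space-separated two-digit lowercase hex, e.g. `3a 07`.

bank (1b) val=1 bits=0x1 at bit 7: 0x80
id (3b) val=1 bits=0x1 at bit 4: 0x90
flags (4b) val=3 bits=0x3 at bit 0: 0x93
word = 0x93 → big-endian bytes:
  [0]=0x93

93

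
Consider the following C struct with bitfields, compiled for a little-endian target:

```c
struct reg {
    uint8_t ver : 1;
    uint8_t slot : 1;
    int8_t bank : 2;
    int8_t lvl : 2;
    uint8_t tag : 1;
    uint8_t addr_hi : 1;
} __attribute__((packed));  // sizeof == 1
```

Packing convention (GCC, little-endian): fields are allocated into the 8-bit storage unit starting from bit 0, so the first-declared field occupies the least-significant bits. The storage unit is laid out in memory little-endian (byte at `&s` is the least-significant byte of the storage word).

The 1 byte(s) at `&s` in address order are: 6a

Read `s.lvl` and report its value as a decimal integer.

-2

[0]=0x6a (little-endian) → word 0x6a
ver:1 @ bit 0 → (0x6a>>0)&0x1 = 0x0
slot:1 @ bit 1 → (0x6a>>1)&0x1 = 0x1
bank:2 @ bit 2 → (0x6a>>2)&0x3 = 0x2
lvl:2 @ bit 4 → (0x6a>>4)&0x3 = 0x2  ←
tag:1 @ bit 6 → (0x6a>>6)&0x1 = 0x1
addr_hi:1 @ bit 7 → (0x6a>>7)&0x1 = 0x0
lvl signed 2b, MSB=1: 2 - 4 = -2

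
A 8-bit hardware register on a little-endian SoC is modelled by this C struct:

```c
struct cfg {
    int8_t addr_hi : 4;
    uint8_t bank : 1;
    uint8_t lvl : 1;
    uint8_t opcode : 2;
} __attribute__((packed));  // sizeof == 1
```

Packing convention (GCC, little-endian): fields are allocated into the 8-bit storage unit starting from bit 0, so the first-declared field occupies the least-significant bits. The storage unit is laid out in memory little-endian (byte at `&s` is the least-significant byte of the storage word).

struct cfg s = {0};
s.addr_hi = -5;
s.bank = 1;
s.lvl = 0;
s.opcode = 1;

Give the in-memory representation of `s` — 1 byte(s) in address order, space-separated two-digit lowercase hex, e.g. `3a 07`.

5b

addr_hi (4b) val=-5 bits=0xb at bit 0: 0x0b
bank (1b) val=1 bits=0x1 at bit 4: 0x1b
lvl (1b) val=0 bits=0x0 at bit 5: 0x1b
opcode (2b) val=1 bits=0x1 at bit 6: 0x5b
word = 0x5b → little-endian bytes:
  [0]=0x5b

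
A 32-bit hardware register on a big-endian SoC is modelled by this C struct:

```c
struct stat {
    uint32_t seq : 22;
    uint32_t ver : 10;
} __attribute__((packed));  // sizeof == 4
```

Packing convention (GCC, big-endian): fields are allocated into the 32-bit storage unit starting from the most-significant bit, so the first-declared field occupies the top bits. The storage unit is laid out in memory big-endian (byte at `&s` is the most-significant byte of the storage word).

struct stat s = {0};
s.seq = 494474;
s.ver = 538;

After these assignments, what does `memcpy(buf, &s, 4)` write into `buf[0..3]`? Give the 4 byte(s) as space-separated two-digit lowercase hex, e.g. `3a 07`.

1e 2e 2a 1a

seq (22b) val=494474 bits=0x78b8a at bit 10: 0x1e2e2800
ver (10b) val=538 bits=0x21a at bit 0: 0x1e2e2a1a
word = 0x1e2e2a1a → big-endian bytes:
  [0]=0x1e  [1]=0x2e  [2]=0x2a  [3]=0x1a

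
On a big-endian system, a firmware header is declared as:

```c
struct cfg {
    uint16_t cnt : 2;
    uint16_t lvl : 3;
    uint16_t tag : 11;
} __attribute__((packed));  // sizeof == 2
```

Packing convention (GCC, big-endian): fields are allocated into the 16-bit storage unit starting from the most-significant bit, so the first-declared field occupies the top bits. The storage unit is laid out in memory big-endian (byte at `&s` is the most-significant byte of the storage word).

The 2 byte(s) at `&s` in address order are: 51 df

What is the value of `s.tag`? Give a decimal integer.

479

[0]=0x51 [1]=0xdf (big-endian) → word 0x51df
cnt:2 @ bit 14 → (0x51df>>14)&0x3 = 0x1
lvl:3 @ bit 11 → (0x51df>>11)&0x7 = 0x2
tag:11 @ bit 0 → (0x51df>>0)&0x7ff = 0x1df  ←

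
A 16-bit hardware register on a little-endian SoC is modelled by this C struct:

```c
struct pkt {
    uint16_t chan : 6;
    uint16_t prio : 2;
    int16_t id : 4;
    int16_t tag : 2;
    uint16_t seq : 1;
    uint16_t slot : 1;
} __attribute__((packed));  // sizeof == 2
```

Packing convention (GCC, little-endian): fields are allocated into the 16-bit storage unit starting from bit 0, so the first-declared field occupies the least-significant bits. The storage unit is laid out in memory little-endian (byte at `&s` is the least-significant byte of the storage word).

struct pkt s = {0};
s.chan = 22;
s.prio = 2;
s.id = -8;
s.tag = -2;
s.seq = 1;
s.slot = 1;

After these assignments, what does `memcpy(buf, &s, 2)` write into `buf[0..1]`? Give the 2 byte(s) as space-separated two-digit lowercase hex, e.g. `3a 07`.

96 e8

chan (6b) val=22 bits=0x16 at bit 0: 0x0016
prio (2b) val=2 bits=0x2 at bit 6: 0x0096
id (4b) val=-8 bits=0x8 at bit 8: 0x0896
tag (2b) val=-2 bits=0x2 at bit 12: 0x2896
seq (1b) val=1 bits=0x1 at bit 14: 0x6896
slot (1b) val=1 bits=0x1 at bit 15: 0xe896
word = 0xe896 → little-endian bytes:
  [0]=0x96  [1]=0xe8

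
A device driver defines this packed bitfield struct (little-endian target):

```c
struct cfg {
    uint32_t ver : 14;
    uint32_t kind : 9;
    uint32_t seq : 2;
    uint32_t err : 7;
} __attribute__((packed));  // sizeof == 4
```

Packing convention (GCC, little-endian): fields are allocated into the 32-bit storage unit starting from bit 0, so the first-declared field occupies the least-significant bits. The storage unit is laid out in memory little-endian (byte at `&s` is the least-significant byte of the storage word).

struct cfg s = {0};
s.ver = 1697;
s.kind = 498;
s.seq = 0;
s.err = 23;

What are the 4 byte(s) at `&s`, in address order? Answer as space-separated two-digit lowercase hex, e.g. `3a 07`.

[0+:14] ver=1697 & 0x3fff = 0x6a1; word=0x000006a1
[14+:9] kind=498 & 0x1ff = 0x1f2; word=0x007c86a1
[23+:2] seq=0 & 0x3 = 0x0; word=0x007c86a1
[25+:7] err=23 & 0x7f = 0x17; word=0x2e7c86a1
word = 0x2e7c86a1 → little-endian bytes:
  [0]=0xa1  [1]=0x86  [2]=0x7c  [3]=0x2e

a1 86 7c 2e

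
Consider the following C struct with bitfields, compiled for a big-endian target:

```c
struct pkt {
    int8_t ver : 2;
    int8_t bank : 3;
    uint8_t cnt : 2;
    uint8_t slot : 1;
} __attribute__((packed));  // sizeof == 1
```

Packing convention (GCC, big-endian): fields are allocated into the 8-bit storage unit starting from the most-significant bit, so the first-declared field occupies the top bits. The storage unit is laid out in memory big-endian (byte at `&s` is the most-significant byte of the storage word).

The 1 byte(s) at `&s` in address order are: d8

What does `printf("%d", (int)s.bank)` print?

[0]=0xd8 (big-endian) → word 0xd8
ver:2 @ bit 6 → (0xd8>>6)&0x3 = 0x3
bank:3 @ bit 3 → (0xd8>>3)&0x7 = 0x3  ←
cnt:2 @ bit 1 → (0xd8>>1)&0x3 = 0x0
slot:1 @ bit 0 → (0xd8>>0)&0x1 = 0x0
bank signed 3b, MSB=0: value = 3

3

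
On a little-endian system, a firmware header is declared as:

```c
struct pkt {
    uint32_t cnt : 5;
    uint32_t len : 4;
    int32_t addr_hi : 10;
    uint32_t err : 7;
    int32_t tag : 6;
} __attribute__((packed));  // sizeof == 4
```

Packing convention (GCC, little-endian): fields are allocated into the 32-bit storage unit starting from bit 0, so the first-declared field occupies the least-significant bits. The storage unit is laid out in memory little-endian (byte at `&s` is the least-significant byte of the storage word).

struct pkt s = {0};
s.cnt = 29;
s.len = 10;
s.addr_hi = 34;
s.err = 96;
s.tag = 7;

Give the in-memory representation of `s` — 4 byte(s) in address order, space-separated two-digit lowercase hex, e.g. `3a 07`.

cnt:5 = 29 → 0x1d << 0 → word 0x0000001d
len:4 = 10 → 0xa << 5 → word 0x0000015d
addr_hi:10 = 34 → 0x22 << 9 → word 0x0000455d
err:7 = 96 → 0x60 << 19 → word 0x0300455d
tag:6 = 7 → 0x7 << 26 → word 0x1f00455d
word = 0x1f00455d → little-endian bytes:
  [0]=0x5d  [1]=0x45  [2]=0x00  [3]=0x1f

5d 45 00 1f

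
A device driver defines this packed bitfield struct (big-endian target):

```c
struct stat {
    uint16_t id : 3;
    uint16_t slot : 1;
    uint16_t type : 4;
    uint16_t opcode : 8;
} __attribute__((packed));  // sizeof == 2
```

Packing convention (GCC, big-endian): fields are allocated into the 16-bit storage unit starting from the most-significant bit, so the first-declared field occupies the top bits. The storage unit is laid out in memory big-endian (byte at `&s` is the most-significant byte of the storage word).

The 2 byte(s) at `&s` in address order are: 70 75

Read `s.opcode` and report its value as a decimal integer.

117

[0]=0x70 [1]=0x75 (big-endian) → word 0x7075
id:3 @ bit 13 → (0x7075>>13)&0x7 = 0x3
slot:1 @ bit 12 → (0x7075>>12)&0x1 = 0x1
type:4 @ bit 8 → (0x7075>>8)&0xf = 0x0
opcode:8 @ bit 0 → (0x7075>>0)&0xff = 0x75  ←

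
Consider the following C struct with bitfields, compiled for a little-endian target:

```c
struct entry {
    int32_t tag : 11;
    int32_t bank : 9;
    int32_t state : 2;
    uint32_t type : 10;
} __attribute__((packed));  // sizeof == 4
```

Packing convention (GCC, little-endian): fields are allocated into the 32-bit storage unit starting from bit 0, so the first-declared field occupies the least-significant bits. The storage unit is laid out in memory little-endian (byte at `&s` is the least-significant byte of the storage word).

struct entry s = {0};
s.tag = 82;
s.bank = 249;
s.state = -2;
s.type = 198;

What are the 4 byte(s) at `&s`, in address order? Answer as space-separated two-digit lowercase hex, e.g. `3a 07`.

[0+:11] tag=82 & 0x7ff = 0x52; word=0x00000052
[11+:9] bank=249 & 0x1ff = 0xf9; word=0x0007c852
[20+:2] state=-2 & 0x3 = 0x2; word=0x0027c852
[22+:10] type=198 & 0x3ff = 0xc6; word=0x31a7c852
word = 0x31a7c852 → little-endian bytes:
  [0]=0x52  [1]=0xc8  [2]=0xa7  [3]=0x31

52 c8 a7 31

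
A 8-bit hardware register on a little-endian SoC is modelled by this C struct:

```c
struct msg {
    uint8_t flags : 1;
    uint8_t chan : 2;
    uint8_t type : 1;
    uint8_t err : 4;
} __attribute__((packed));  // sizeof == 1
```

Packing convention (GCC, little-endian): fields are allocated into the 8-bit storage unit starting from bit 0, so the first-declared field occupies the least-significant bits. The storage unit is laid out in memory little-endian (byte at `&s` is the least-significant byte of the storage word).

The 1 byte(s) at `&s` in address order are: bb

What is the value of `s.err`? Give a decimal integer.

[0]=0xbb (little-endian) → word 0xbb
flags:1 @ bit 0 → (0xbb>>0)&0x1 = 0x1
chan:2 @ bit 1 → (0xbb>>1)&0x3 = 0x1
type:1 @ bit 3 → (0xbb>>3)&0x1 = 0x1
err:4 @ bit 4 → (0xbb>>4)&0xf = 0xb  ←

11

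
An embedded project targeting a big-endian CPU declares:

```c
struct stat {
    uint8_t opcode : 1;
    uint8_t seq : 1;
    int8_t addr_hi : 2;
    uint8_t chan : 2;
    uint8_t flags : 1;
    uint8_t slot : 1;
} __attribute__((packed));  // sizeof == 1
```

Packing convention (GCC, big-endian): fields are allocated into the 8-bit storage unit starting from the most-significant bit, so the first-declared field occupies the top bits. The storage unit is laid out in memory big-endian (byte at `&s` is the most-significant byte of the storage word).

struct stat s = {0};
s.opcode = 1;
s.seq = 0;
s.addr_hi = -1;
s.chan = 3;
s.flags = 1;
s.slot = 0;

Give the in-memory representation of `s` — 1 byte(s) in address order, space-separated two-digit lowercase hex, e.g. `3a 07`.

[7+:1] opcode=1 & 0x1 = 0x1; word=0x80
[6+:1] seq=0 & 0x1 = 0x0; word=0x80
[4+:2] addr_hi=-1 & 0x3 = 0x3; word=0xb0
[2+:2] chan=3 & 0x3 = 0x3; word=0xbc
[1+:1] flags=1 & 0x1 = 0x1; word=0xbe
[0+:1] slot=0 & 0x1 = 0x0; word=0xbe
word = 0xbe → big-endian bytes:
  [0]=0xbe

be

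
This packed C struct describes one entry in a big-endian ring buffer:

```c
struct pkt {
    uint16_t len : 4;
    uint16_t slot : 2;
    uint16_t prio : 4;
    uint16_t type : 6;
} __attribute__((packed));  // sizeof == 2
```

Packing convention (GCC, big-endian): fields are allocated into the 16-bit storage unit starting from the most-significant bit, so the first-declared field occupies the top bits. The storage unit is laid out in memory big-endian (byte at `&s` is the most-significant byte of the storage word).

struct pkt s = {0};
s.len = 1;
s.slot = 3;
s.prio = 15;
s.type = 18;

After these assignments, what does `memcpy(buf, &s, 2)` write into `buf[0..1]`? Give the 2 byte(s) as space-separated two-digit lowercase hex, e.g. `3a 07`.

[12+:4] len=1 & 0xf = 0x1; word=0x1000
[10+:2] slot=3 & 0x3 = 0x3; word=0x1c00
[6+:4] prio=15 & 0xf = 0xf; word=0x1fc0
[0+:6] type=18 & 0x3f = 0x12; word=0x1fd2
word = 0x1fd2 → big-endian bytes:
  [0]=0x1f  [1]=0xd2

1f d2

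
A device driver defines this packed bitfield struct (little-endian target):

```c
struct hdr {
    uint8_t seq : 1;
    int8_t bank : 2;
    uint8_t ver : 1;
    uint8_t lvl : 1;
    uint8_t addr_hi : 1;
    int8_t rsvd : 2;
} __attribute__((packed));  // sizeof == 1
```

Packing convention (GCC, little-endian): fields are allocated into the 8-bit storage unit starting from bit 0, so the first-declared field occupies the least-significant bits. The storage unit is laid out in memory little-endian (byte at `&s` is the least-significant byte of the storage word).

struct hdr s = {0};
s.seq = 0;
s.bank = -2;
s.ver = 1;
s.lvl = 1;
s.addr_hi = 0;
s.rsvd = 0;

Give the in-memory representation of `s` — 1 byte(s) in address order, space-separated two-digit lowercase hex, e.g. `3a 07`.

1c

[0+:1] seq=0 & 0x1 = 0x0; word=0x00
[1+:2] bank=-2 & 0x3 = 0x2; word=0x04
[3+:1] ver=1 & 0x1 = 0x1; word=0x0c
[4+:1] lvl=1 & 0x1 = 0x1; word=0x1c
[5+:1] addr_hi=0 & 0x1 = 0x0; word=0x1c
[6+:2] rsvd=0 & 0x3 = 0x0; word=0x1c
word = 0x1c → little-endian bytes:
  [0]=0x1c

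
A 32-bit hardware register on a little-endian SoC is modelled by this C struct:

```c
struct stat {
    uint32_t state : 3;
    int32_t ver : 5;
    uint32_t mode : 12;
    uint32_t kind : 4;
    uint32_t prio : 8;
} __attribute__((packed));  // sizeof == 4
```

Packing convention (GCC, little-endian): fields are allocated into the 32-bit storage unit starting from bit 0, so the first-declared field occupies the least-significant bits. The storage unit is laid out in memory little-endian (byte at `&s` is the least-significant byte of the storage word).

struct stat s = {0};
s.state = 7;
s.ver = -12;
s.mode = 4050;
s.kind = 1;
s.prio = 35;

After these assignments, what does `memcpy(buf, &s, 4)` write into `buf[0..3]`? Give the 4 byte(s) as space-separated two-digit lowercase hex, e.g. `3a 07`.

[0+:3] state=7 & 0x7 = 0x7; word=0x00000007
[3+:5] ver=-12 & 0x1f = 0x14; word=0x000000a7
[8+:12] mode=4050 & 0xfff = 0xfd2; word=0x000fd2a7
[20+:4] kind=1 & 0xf = 0x1; word=0x001fd2a7
[24+:8] prio=35 & 0xff = 0x23; word=0x231fd2a7
word = 0x231fd2a7 → little-endian bytes:
  [0]=0xa7  [1]=0xd2  [2]=0x1f  [3]=0x23

a7 d2 1f 23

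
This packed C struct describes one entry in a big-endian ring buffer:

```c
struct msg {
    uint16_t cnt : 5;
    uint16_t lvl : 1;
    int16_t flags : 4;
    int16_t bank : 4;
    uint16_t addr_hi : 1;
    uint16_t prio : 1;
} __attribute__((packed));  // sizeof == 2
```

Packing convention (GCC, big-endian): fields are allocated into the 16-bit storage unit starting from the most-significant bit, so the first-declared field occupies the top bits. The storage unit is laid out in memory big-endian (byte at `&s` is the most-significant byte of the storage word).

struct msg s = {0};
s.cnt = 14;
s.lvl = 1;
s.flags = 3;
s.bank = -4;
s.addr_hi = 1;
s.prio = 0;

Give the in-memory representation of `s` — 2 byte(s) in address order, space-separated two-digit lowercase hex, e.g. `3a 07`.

cnt:5 = 14 → 0xe << 11 → word 0x7000
lvl:1 = 1 → 0x1 << 10 → word 0x7400
flags:4 = 3 → 0x3 << 6 → word 0x74c0
bank:4 = -4 → 0xc << 2 → word 0x74f0
addr_hi:1 = 1 → 0x1 << 1 → word 0x74f2
prio:1 = 0 → 0x0 << 0 → word 0x74f2
word = 0x74f2 → big-endian bytes:
  [0]=0x74  [1]=0xf2

74 f2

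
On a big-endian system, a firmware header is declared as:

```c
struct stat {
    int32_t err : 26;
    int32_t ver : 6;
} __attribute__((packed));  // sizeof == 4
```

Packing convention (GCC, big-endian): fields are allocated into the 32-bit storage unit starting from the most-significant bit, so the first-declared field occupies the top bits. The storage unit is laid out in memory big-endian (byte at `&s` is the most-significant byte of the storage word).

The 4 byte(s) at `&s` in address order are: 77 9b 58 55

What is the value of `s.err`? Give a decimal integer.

[0]=0x77 [1]=0x9b [2]=0x58 [3]=0x55 (big-endian) → word 0x779b5855
err:26 @ bit 6 → (0x779b5855>>6)&0x3ffffff = 0x1de6d61  ←
ver:6 @ bit 0 → (0x779b5855>>0)&0x3f = 0x15
err signed 26b, MSB=0: value = 31354209

31354209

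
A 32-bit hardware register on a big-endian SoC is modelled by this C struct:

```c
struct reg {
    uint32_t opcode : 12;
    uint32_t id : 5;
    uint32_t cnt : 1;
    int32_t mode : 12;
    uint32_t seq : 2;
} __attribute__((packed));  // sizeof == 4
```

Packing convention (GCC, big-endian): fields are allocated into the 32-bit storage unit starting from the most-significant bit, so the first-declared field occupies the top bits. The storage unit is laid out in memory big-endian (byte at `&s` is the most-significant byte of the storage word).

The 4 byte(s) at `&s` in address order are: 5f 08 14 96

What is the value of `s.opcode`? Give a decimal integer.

[0]=0x5f [1]=0x08 [2]=0x14 [3]=0x96 (big-endian) → word 0x5f081496
opcode:12 @ bit 20 → (0x5f081496>>20)&0xfff = 0x5f0  ←
id:5 @ bit 15 → (0x5f081496>>15)&0x1f = 0x10
cnt:1 @ bit 14 → (0x5f081496>>14)&0x1 = 0x0
mode:12 @ bit 2 → (0x5f081496>>2)&0xfff = 0x525
seq:2 @ bit 0 → (0x5f081496>>0)&0x3 = 0x2

1520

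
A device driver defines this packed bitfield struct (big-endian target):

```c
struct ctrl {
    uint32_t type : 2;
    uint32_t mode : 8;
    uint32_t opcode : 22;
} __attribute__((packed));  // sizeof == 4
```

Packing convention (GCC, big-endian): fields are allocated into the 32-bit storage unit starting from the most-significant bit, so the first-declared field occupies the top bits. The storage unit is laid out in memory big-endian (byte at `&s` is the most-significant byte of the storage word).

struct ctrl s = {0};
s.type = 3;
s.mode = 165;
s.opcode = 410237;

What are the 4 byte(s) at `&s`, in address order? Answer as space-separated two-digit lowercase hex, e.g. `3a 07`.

type (2b) val=3 bits=0x3 at bit 30: 0xc0000000
mode (8b) val=165 bits=0xa5 at bit 22: 0xe9400000
opcode (22b) val=410237 bits=0x6427d at bit 0: 0xe946427d
word = 0xe946427d → big-endian bytes:
  [0]=0xe9  [1]=0x46  [2]=0x42  [3]=0x7d

e9 46 42 7d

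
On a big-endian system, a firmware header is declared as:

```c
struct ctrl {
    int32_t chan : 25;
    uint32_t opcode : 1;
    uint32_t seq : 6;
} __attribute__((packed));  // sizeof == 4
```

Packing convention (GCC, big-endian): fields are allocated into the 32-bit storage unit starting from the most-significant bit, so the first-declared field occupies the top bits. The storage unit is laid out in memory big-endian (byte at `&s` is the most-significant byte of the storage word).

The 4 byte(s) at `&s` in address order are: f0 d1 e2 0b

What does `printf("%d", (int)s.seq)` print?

11

[0]=0xf0 [1]=0xd1 [2]=0xe2 [3]=0x0b (big-endian) → word 0xf0d1e20b
chan:25 @ bit 7 → (0xf0d1e20b>>7)&0x1ffffff = 0x1e1a3c4
opcode:1 @ bit 6 → (0xf0d1e20b>>6)&0x1 = 0x0
seq:6 @ bit 0 → (0xf0d1e20b>>0)&0x3f = 0xb  ←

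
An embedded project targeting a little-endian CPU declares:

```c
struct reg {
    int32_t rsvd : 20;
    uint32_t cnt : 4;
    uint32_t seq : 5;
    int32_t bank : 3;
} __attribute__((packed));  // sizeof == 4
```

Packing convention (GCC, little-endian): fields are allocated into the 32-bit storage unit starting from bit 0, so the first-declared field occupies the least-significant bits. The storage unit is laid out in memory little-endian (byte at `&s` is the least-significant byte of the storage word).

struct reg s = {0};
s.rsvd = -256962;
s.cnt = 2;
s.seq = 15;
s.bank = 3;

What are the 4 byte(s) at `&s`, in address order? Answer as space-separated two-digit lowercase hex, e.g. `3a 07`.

[0+:20] rsvd=-256962 & 0xfffff = 0xc143e; word=0x000c143e
[20+:4] cnt=2 & 0xf = 0x2; word=0x002c143e
[24+:5] seq=15 & 0x1f = 0xf; word=0x0f2c143e
[29+:3] bank=3 & 0x7 = 0x3; word=0x6f2c143e
word = 0x6f2c143e → little-endian bytes:
  [0]=0x3e  [1]=0x14  [2]=0x2c  [3]=0x6f

3e 14 2c 6f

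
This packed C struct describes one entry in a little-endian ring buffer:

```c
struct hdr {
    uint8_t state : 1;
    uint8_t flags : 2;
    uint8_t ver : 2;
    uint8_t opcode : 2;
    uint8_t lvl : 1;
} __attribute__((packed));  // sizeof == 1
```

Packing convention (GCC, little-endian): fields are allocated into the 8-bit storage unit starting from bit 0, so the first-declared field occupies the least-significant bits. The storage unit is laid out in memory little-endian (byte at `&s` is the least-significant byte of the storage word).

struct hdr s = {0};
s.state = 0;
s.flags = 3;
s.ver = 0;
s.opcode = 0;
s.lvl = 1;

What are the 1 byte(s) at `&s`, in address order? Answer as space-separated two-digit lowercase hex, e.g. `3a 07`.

state:1 = 0 → 0x0 << 0 → word 0x00
flags:2 = 3 → 0x3 << 1 → word 0x06
ver:2 = 0 → 0x0 << 3 → word 0x06
opcode:2 = 0 → 0x0 << 5 → word 0x06
lvl:1 = 1 → 0x1 << 7 → word 0x86
word = 0x86 → little-endian bytes:
  [0]=0x86

86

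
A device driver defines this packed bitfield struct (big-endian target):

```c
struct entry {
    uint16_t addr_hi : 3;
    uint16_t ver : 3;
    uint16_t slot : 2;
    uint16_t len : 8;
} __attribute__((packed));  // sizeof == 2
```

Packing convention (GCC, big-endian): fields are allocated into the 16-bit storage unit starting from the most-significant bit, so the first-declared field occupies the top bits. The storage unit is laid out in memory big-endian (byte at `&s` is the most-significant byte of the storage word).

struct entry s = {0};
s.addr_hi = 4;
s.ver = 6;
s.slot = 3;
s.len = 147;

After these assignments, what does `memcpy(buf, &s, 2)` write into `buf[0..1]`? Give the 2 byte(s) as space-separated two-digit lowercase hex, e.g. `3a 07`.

9b 93

[13+:3] addr_hi=4 & 0x7 = 0x4; word=0x8000
[10+:3] ver=6 & 0x7 = 0x6; word=0x9800
[8+:2] slot=3 & 0x3 = 0x3; word=0x9b00
[0+:8] len=147 & 0xff = 0x93; word=0x9b93
word = 0x9b93 → big-endian bytes:
  [0]=0x9b  [1]=0x93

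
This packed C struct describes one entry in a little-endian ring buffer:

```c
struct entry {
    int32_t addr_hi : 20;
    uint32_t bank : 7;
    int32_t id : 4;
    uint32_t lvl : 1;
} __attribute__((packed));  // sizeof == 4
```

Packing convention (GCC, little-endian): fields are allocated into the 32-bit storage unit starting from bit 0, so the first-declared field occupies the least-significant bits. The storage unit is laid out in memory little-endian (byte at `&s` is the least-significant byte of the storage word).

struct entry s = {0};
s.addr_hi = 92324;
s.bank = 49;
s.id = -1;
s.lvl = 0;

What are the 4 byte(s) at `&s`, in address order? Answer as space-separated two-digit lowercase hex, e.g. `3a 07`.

a4 68 11 7b

addr_hi (20b) val=92324 bits=0x168a4 at bit 0: 0x000168a4
bank (7b) val=49 bits=0x31 at bit 20: 0x031168a4
id (4b) val=-1 bits=0xf at bit 27: 0x7b1168a4
lvl (1b) val=0 bits=0x0 at bit 31: 0x7b1168a4
word = 0x7b1168a4 → little-endian bytes:
  [0]=0xa4  [1]=0x68  [2]=0x11  [3]=0x7b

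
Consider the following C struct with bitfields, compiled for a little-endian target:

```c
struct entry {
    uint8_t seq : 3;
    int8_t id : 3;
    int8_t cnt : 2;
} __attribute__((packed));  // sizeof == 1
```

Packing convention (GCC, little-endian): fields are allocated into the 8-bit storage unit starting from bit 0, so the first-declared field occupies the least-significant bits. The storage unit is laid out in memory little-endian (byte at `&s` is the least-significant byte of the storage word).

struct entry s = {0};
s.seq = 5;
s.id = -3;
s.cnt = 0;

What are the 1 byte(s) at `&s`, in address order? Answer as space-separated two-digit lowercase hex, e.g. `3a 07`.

2d

[0+:3] seq=5 & 0x7 = 0x5; word=0x05
[3+:3] id=-3 & 0x7 = 0x5; word=0x2d
[6+:2] cnt=0 & 0x3 = 0x0; word=0x2d
word = 0x2d → little-endian bytes:
  [0]=0x2d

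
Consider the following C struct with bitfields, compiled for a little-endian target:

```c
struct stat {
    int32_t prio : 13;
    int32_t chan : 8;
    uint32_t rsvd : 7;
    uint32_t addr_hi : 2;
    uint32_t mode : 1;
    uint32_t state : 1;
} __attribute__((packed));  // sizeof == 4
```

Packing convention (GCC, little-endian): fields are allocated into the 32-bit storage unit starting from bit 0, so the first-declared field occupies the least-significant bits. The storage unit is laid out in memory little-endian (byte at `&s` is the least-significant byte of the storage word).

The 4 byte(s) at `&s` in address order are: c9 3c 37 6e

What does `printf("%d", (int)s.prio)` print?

[0]=0xc9 [1]=0x3c [2]=0x37 [3]=0x6e (little-endian) → word 0x6e373cc9
prio [0+:13] = (word>>0) & 0x1fff = 7369  ←
chan [13+:8] = (word>>13) & 0xff = 185
rsvd [21+:7] = (word>>21) & 0x7f = 113
addr_hi [28+:2] = (word>>28) & 0x3 = 2
mode [30+:1] = (word>>30) & 0x1 = 1
state [31+:1] = (word>>31) & 0x1 = 0
prio signed 13b, MSB=1: 7369 - 8192 = -823

-823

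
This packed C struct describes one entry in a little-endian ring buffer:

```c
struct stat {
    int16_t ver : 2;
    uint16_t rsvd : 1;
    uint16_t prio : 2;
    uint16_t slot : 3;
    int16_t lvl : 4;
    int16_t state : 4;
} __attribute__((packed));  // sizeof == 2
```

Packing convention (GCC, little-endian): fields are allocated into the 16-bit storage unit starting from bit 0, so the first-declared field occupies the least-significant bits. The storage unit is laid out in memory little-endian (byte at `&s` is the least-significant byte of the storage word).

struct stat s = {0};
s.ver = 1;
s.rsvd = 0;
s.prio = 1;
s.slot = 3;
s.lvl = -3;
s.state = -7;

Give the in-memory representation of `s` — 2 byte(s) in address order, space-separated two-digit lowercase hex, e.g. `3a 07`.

69 9d

ver (2b) val=1 bits=0x1 at bit 0: 0x0001
rsvd (1b) val=0 bits=0x0 at bit 2: 0x0001
prio (2b) val=1 bits=0x1 at bit 3: 0x0009
slot (3b) val=3 bits=0x3 at bit 5: 0x0069
lvl (4b) val=-3 bits=0xd at bit 8: 0x0d69
state (4b) val=-7 bits=0x9 at bit 12: 0x9d69
word = 0x9d69 → little-endian bytes:
  [0]=0x69  [1]=0x9d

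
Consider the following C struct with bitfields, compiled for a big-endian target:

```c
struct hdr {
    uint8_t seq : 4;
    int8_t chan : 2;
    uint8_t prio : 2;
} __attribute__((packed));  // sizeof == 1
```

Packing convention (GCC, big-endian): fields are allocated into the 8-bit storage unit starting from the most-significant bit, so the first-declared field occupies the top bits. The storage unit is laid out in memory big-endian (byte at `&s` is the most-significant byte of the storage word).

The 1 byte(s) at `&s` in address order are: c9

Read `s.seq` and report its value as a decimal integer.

12

[0]=0xc9 (big-endian) → word 0xc9
seq [4+:4] = (word>>4) & 0xf = 12  ←
chan [2+:2] = (word>>2) & 0x3 = 2
prio [0+:2] = (word>>0) & 0x3 = 1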